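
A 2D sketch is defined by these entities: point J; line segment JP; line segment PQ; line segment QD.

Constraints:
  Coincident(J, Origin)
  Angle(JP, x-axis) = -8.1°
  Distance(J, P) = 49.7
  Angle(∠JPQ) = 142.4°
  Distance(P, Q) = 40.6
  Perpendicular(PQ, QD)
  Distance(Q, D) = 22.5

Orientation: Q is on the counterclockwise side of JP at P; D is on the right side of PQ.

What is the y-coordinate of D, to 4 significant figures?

-6.593

J is at the origin; JP runs at -8.1° with length 49.7, so P = 49.7·(cos -8.1°, sin -8.1°) = (49.20, -7.003). ∠JPQ = 142.4°, so PQ runs at -8.1° + (180° − 142.4°) = 29.50° from the x-axis; with |PQ| = 40.6, Q = P + 40.6·(cos 29.50°, sin 29.50°) = (84.54, 12.99). The perpendicularity gives QD at right angles to PQ; with |QD| = 22.5 on the right of PQ, D = Q + 22.5·(0.4924, -0.8704) = (95.62, -6.593). So D.y = -6.593.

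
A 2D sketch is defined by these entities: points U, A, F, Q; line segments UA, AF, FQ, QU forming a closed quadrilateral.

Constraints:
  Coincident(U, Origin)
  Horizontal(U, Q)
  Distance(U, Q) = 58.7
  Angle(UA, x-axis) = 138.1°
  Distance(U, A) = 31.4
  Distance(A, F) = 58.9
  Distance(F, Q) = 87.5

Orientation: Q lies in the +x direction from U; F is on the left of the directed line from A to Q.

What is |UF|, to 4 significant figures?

71.46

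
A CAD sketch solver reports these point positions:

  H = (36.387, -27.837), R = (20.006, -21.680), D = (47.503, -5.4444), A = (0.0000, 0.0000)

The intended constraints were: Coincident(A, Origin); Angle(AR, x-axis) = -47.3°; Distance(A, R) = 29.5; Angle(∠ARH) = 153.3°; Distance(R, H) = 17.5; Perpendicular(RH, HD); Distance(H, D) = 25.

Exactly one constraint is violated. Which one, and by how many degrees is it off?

Perpendicular(RH, HD) — off by 5.80°.

A = (0.00, 0.00) ✓; AR at -47.30° ✓; |AR| = 29.50 ✓; ∠ARH = 153.3° ✓; |RH| = 17.50 ✓; ∠(RH, HD) = 84.20° ✗; |HD| = 25.00 ✓.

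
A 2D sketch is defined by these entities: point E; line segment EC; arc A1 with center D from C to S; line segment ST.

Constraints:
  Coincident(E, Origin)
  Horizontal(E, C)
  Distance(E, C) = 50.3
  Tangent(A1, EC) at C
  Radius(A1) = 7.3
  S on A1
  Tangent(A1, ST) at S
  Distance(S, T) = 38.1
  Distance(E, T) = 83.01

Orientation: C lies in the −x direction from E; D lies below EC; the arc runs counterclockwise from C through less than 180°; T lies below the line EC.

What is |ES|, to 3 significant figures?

57.0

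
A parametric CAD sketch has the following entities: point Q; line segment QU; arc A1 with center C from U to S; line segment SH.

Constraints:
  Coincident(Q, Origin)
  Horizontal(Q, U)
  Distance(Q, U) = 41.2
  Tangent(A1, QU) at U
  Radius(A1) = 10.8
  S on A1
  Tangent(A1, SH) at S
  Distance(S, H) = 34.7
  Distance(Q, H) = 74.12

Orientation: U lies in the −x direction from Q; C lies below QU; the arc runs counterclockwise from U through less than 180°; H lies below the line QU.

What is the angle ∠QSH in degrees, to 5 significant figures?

115.98°

Checks: Q.y = 0.00, U.y = 0.00 ✓; |CS| = 10.80 ✓; ∠(CS, SH) = 90.00° ✓; |SH| = 34.70 ✓; |QH| = 74.12 ✓.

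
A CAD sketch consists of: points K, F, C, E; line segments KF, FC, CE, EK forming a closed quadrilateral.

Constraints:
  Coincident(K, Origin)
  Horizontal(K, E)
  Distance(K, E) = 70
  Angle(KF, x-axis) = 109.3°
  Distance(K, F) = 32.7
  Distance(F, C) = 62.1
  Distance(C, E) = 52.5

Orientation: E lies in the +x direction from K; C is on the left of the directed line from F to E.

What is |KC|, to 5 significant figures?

68.536

Checks: K = (0.00, 0.00) ✓; |FC| = 62.10 ✓; |CE| = 52.50 ✓.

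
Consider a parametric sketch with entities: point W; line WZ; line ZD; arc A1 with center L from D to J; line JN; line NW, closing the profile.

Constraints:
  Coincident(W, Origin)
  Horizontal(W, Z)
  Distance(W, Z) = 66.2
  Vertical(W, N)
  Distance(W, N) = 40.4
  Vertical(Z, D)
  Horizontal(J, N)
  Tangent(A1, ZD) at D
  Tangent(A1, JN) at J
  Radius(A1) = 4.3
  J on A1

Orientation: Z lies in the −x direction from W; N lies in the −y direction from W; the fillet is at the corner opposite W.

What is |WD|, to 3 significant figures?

75.4

The virtual corner opposite W is at (-66.2, -40.4). Tangency of A1 to ZD means the radius LD is perpendicular to ZD and A1 meets JN tangentially, so LJ is at right angles to JN, with radius 4.3, so the center L sits 4.3 in from both sides at L = (-61.9, -36.1). That places the tangent points at D = (-66.2, -36.1) on ZD and J = (-61.9, -40.4) on JN. Then |WD| = |D − W| = 75.4.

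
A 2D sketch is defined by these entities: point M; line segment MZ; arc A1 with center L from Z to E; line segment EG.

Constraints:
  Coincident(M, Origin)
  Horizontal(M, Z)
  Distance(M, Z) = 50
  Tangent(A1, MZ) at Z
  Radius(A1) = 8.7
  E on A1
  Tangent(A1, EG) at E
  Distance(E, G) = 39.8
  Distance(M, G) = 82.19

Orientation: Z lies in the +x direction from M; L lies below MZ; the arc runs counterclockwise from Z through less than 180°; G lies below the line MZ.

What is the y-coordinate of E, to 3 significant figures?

-14.3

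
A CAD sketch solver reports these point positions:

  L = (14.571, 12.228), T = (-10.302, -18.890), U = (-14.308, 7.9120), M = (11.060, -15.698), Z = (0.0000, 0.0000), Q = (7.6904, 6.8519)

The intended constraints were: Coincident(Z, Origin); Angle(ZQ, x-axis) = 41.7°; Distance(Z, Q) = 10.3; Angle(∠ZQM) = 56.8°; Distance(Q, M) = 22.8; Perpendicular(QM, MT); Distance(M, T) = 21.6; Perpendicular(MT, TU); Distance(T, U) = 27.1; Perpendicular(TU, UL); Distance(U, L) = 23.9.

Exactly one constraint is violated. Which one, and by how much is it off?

Distance(U, L) = 23.9 — off by 5.30.

Z = (0.00, 0.00) ✓; ZQ at 41.70° ✓; |ZQ| = 10.30 ✓; ∠ZQM = 56.80° ✓; |QM| = 22.80 ✓; ∠(QM, MT) = 90.00° ✓; |MT| = 21.60 ✓; ∠(MT, TU) = 90.00° ✓; |TU| = 27.10 ✓; ∠(TU, UL) = 90.00° ✓; |UL| = 29.20 ✗.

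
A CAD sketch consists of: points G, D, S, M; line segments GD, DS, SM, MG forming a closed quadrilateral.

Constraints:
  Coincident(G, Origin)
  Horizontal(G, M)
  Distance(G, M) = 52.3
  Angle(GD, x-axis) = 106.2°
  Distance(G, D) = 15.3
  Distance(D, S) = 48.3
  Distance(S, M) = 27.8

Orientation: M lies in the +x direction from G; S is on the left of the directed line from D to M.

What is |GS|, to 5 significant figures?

50.008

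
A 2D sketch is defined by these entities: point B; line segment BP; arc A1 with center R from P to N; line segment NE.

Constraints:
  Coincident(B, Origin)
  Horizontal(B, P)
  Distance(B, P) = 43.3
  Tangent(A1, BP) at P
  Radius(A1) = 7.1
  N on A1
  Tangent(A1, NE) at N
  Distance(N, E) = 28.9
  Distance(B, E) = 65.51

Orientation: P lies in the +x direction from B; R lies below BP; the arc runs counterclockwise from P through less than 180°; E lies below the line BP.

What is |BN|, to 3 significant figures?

39.5

Checks: |RN| = 7.100 ✓; ∠(RN, NE) = 90.00° ✓; |NE| = 28.90 ✓; |BE| = 65.51 ✓.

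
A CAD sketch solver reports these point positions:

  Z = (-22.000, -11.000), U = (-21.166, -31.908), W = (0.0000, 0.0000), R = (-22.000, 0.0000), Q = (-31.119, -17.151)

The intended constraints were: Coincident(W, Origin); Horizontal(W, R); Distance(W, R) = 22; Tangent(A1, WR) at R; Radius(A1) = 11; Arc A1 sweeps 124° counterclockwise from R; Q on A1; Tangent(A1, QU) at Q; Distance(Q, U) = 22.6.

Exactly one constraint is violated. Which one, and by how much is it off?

Distance(Q, U) = 22.6 — off by 4.80.

W = (0.00, 0.00) ✓; W.y = 0.00, R.y = 0.00 ✓; |WR| = 22.00 ✓; ∠(ZR, RW) = 90.00° ✓; |ZR| = 11.00 ✓; bearing(Z→Q) − bearing(Z→R) = 124.0° ✓; |ZQ| = 11.00 ✓; ∠(ZQ, QU) = 90.00° ✓; |QU| = 17.80 ✗.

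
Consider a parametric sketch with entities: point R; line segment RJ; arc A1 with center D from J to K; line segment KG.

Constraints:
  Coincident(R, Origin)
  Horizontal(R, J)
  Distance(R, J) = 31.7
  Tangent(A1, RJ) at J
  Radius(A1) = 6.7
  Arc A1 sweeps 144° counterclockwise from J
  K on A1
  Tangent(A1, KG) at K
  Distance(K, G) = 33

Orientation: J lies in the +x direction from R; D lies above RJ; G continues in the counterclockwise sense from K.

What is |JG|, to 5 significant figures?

38.876

R is at the origin; R and J share the same y with |RJ| = 31.7 and J on the +x side, so J = (31.700, 0.0000). Tangency of A1 to RJ means the radius DJ is perpendicular to RJ, so D = J + (0, 6.7) = (31.700, 6.7000). On A1, J sits at bearing -90° from D; a 144° counterclockwise sweep puts K at bearing 54°, so K = D + 6.7·(cos 54°, sin 54°) = (35.638, 12.120). Tangency of A1 to KG means the radius DK is perpendicular to KG, so KG runs along (−sin 54°, cos 54°); with |KG| = 33.0, G = (8.9406, 31.517). Then |JG| = |G − J| = 38.876.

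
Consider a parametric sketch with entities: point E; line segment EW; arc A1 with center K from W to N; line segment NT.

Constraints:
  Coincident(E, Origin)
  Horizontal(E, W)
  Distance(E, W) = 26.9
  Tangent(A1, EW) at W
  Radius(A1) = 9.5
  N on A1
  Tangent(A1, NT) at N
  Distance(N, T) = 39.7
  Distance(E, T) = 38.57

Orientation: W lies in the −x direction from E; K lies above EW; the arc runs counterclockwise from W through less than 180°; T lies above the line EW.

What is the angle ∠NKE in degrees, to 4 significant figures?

11.77°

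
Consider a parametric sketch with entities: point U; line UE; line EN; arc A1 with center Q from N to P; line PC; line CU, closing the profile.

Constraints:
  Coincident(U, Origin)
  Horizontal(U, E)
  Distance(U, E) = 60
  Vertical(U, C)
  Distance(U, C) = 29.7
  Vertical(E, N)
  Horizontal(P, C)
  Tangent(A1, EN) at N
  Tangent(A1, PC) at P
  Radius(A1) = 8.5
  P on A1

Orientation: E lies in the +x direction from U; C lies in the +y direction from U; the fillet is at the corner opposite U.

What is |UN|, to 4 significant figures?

63.64

U is at the origin; UE is horizontal with |UE| = 60.0 and E on the +x side, so E = (60.00, 0.000). UC is vertical with |UC| = 29.7 and C on the +y side, so C = (0.000, 29.70). The virtual corner opposite U is at (60.00, 29.70). Since A1 is tangent to EN there, QN ⟂ EN and tangency of A1 to PC means the radius QP is perpendicular to PC, with radius 8.5, so the center Q sits 8.5 in from both sides at Q = (51.50, 21.20). That places the tangent points at N = (60.00, 21.20) on EN and P = (51.50, 29.70) on PC. Then |UN| = |N − U| = 63.64.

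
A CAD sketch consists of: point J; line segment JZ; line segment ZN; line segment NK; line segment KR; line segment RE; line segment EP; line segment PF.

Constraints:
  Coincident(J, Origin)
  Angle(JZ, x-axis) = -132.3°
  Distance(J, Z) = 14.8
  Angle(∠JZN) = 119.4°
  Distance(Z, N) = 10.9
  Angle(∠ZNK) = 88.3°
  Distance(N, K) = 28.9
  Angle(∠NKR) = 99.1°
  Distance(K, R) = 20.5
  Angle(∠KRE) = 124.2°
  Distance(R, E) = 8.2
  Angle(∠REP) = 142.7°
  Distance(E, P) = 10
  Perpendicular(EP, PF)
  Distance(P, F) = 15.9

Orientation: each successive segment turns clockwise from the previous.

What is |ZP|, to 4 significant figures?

22.57

J is at the origin; JZ runs at -132.3° with length 14.8, so Z = (-9.961, -10.95). ∠JZN = 119.4° gives ZN at 167.1° from the x-axis; with |ZN| = 10.9, N = (-20.59, -8.513). ∠ZNK = 88.3° gives NK at 75.40° from the x-axis; with |NK| = 28.9, K = (-13.30, 19.45). ∠NKR = 99.1° gives KR at -5.500° from the x-axis; with |KR| = 20.5, R = (7.105, 17.49). ∠KRE = 124.2° gives RE at -61.30° from the x-axis; with |RE| = 8.2, E = (11.04, 10.30). ∠REP = 142.7° gives EP at -98.60° from the x-axis; with |EP| = 10.0, P = (9.547, 0.4087). Then |ZP| = |P − Z| = 22.57.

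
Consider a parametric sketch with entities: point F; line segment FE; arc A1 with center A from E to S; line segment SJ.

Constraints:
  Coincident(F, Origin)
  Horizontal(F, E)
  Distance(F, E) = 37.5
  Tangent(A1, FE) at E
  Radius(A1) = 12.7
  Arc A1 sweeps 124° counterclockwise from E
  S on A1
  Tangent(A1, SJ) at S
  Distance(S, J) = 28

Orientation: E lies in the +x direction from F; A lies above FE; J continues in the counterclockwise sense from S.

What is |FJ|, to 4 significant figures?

53.83

On A1, E sits at bearing -90° from A; a 124° counterclockwise sweep puts S at bearing 34°, so S = A + 12.7·(cos 34°, sin 34°) = (48.03, 19.80). A1 meets SJ tangentially, so AS is at right angles to SJ, so SJ runs along (−sin 34°, cos 34°); with |SJ| = 28.0, J = (32.37, 43.01). Then |FJ| = |J − F| = 53.83.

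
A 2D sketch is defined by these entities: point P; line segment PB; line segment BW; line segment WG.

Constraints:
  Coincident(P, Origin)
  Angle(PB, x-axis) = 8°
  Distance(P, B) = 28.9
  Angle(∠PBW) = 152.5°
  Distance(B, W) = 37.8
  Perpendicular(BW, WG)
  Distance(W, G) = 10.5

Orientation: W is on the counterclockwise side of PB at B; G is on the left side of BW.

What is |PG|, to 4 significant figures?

63.50

∠PBW = 152.5°, so BW runs at 8.0° + (180° − 152.5°) = 35.50° from the x-axis; with |BW| = 37.8, W = B + 37.8·(cos 35.50°, sin 35.50°) = (59.39, 25.97). BW ⟂ WG; with |WG| = 10.5 on the left of BW, G = W + 10.5·(-0.5807, 0.8141) = (53.29, 34.52). Then |PG| = |G − P| = 63.50.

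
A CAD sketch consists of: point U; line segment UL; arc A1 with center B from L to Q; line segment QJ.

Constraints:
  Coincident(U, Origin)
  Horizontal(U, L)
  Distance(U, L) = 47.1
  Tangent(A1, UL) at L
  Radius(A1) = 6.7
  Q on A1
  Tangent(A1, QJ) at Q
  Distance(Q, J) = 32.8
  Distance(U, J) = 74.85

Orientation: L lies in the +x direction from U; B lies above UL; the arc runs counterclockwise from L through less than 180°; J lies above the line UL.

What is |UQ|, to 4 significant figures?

53.34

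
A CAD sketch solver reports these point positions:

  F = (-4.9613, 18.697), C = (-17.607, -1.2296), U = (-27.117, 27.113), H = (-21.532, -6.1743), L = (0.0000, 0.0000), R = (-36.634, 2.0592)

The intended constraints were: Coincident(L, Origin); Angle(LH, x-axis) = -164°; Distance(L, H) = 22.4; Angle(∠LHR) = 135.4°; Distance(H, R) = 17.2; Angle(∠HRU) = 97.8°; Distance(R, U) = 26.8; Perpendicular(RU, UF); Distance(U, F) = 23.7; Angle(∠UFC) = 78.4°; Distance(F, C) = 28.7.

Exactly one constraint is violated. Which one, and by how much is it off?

Distance(F, C) = 28.7 — off by 5.10.

L = (0.00, 0.00) ✓; LH at -164.0° ✓; |LH| = 22.40 ✓; ∠LHR = 135.4° ✓; |HR| = 17.20 ✓; ∠HRU = 97.80° ✓; |RU| = 26.80 ✓; ∠(RU, UF) = 90.00° ✓; |UF| = 23.70 ✓; ∠UFC = 78.40° ✓; |FC| = 23.60 ✗.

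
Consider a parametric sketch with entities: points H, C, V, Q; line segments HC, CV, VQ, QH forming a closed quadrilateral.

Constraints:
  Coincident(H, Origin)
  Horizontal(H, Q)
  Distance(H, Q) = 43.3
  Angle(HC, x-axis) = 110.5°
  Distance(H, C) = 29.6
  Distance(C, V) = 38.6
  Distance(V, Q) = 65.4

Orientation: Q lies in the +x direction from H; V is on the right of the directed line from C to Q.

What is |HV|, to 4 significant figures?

23.35

Checks: |CV| = 38.60 ✓; |VQ| = 65.40 ✓.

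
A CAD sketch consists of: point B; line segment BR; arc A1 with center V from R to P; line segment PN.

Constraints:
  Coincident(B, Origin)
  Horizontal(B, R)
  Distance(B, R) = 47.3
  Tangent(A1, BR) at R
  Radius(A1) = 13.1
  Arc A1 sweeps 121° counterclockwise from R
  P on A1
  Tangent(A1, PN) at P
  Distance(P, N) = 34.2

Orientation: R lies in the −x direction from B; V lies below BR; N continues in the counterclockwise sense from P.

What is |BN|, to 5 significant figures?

63.960

B is at the origin; B and R share the same y with |BR| = 47.3 and R on the −x side, so R = (-47.300, 0.0000). The tangent condition forces VR to be normal to BR, so V = R + (0, -13.1) = (-47.300, -13.100). On A1, R sits at bearing 90° from V; a 121° counterclockwise sweep puts P at bearing 211°, so P = V + 13.1·(cos 211°, sin 211°) = (-58.529, -19.847). Since A1 is tangent to PN there, VP ⟂ PN, so PN runs along (−sin 211°, cos 211°); with |PN| = 34.2, N = (-40.915, -49.162). Then |BN| = |N − B| = 63.960.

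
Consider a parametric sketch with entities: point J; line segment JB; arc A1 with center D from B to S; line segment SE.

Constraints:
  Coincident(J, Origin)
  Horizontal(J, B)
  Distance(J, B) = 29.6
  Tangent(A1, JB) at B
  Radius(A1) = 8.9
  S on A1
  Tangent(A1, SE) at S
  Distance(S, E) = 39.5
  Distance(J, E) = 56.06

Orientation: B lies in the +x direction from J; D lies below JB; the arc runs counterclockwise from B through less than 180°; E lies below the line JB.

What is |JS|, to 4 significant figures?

23.18

J is at the origin; J and B share the same y with |JB| = 29.6 and B on the +x side, so B = (29.60, 0.000). A1 meets JB tangentially, so DB is at right angles to JB, so D = B + (0, -8.9) = (29.60, -8.900). Since DS ⟂ SE (tangency), |DE| = √(8.9² + 39.5²) = 40.49 regardless of where S sits on A1. So E lies on both circle(J, 56.06) and circle(D, 40.49); the below-JB intersection is E = (26.71, -49.29). S is the foot of the tangent from E: S = (20.80, -10.23).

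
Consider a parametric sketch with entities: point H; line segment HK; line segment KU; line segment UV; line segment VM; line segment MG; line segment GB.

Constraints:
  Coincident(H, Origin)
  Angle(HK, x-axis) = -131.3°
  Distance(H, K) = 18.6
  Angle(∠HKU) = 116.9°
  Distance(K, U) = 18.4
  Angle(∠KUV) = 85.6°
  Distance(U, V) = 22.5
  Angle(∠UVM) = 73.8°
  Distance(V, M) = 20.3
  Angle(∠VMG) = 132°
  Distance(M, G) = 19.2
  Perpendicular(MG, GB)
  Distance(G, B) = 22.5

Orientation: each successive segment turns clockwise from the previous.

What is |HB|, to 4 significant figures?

33.93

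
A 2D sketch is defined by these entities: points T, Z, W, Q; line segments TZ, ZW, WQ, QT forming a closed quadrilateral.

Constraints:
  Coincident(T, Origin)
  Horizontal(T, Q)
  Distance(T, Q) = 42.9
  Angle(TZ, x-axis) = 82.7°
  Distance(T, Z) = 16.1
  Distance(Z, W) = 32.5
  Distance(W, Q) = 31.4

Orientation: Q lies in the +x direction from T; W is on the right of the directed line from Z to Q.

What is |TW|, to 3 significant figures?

20.3

Checks: |ZW| = 32.50 ✓; |WQ| = 31.40 ✓.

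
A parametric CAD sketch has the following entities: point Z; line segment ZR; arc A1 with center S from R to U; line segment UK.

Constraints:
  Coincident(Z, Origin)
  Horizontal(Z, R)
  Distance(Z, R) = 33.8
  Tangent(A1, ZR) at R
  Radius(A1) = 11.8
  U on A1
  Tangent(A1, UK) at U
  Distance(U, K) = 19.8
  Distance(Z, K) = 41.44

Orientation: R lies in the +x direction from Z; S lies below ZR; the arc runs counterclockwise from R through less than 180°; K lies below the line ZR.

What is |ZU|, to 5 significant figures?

25.909

Z is at the origin; Z and R share the same y with |ZR| = 33.8 and R on the +x side, so R = (33.800, 0.0000). Since A1 is tangent to ZR there, SR ⟂ ZR, so S = R + (0, -11.8) = (33.800, -11.800). Since SU ⟂ UK (tangency), |SK| = √(11.8² + 19.8²) = 23.050 regardless of where U sits on A1. So K lies on both circle(Z, 41.44) and circle(S, 23.050); the below-ZR intersection is K = (24.954, -33.084). U is the foot of the tangent from K: U = (22.121, -13.488).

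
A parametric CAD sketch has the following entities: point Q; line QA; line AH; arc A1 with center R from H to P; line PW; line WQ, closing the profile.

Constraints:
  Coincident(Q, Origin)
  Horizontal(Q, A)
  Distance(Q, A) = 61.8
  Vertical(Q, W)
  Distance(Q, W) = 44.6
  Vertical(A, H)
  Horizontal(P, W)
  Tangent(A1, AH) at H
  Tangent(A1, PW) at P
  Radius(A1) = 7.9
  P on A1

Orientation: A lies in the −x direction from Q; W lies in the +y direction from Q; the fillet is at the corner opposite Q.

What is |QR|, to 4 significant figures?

65.21

Q and W share the same x with |QW| = 44.6 and W on the +y side, so W = (0.000, 44.60). The virtual corner opposite Q is at (-61.80, 44.60). A1 meets AH tangentially, so RH is at right angles to AH and the tangent condition forces RP to be normal to PW, with radius 7.9, so the center R sits 7.9 in from both sides at R = (-53.90, 36.70). Then |QR| = |R − Q| = 65.21.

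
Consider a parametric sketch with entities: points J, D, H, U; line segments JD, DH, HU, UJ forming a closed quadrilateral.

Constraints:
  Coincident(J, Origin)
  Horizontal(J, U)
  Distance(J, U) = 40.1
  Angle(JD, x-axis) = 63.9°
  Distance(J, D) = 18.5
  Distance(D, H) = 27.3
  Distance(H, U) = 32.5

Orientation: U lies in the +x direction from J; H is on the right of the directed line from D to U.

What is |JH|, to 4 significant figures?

14.21

Checks: J.y = 0.00, U.y = 0.00 ✓; |DH| = 27.30 ✓; |HU| = 32.50 ✓.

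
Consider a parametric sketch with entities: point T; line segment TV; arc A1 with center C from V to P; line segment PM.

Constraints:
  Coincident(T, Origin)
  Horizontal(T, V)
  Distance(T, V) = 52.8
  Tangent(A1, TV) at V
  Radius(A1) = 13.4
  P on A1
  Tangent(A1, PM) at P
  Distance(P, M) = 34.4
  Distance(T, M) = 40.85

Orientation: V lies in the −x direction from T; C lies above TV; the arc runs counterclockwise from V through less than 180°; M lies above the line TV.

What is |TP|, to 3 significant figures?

42.1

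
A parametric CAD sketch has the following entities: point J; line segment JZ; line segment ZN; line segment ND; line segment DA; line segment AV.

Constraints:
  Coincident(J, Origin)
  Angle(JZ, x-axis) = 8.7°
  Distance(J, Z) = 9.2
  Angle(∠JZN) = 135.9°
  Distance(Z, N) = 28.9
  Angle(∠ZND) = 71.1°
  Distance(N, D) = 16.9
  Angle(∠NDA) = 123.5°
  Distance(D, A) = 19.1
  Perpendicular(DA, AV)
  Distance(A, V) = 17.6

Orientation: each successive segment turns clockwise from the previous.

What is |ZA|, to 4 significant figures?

21.38

∠ZND = 71.1° gives ND at -144.3° from the x-axis; with |ND| = 16.9, D = (18.93, -25.21). ∠NDA = 123.5° gives DA at 159.2° from the x-axis; with |DA| = 19.1, A = (1.072, -18.43). Then |ZA| = |A − Z| = 21.38.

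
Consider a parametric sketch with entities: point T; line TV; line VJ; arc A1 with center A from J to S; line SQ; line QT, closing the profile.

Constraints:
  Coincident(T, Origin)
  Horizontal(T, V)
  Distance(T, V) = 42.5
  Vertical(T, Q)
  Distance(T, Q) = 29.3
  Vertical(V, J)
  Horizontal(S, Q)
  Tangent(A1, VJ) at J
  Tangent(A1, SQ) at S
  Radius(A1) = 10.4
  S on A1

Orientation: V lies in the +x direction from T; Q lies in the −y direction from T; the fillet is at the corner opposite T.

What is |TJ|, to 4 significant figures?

46.51

The virtual corner opposite T is at (42.50, -29.30). Tangency of A1 to VJ means the radius AJ is perpendicular to VJ and A1 meets SQ tangentially, so AS is at right angles to SQ, with radius 10.4, so the center A sits 10.4 in from both sides at A = (32.10, -18.90). That places the tangent points at J = (42.50, -18.90) on VJ and S = (32.10, -29.30) on SQ. Then |TJ| = |J − T| = 46.51.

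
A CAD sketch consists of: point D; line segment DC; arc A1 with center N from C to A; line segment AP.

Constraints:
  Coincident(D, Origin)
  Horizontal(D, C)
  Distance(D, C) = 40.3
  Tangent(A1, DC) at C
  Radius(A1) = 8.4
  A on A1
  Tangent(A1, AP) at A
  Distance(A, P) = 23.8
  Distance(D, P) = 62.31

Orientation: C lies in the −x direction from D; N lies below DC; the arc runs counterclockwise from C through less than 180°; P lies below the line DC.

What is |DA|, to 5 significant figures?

48.693

D is at the origin; DC is horizontal with |DC| = 40.3 and C on the −x side, so C = (-40.300, 0.0000). Since A1 is tangent to DC there, NC ⟂ DC, so N = C + (0, -8.4) = (-40.300, -8.4000). Since NA ⟂ AP (tangency), |NP| = √(8.4² + 23.8²) = 25.239 regardless of where A sits on A1. So P lies on both circle(D, 62.31) and circle(N, 25.239); the below-DC intersection is P = (-55.313, -28.688). A is the foot of the tangent from P: A = (-48.330, -5.9355).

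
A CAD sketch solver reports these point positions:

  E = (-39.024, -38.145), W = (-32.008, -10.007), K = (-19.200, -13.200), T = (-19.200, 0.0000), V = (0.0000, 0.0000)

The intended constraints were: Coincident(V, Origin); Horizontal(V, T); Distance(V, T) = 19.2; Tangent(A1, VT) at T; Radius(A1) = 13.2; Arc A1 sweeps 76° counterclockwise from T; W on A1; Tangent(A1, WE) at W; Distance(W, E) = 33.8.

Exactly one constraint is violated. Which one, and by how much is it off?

Distance(W, E) = 33.8 — off by 4.80.

V = (0.00, 0.00) ✓; V.y = 0.00, T.y = 0.00 ✓; |VT| = 19.20 ✓; ∠(KT, TV) = 90.00° ✓; |KT| = 13.20 ✓; bearing(K→W) − bearing(K→T) = 76.00° ✓; |KW| = 13.20 ✓; ∠(KW, WE) = 90.00° ✓; |WE| = 29.00 ✗.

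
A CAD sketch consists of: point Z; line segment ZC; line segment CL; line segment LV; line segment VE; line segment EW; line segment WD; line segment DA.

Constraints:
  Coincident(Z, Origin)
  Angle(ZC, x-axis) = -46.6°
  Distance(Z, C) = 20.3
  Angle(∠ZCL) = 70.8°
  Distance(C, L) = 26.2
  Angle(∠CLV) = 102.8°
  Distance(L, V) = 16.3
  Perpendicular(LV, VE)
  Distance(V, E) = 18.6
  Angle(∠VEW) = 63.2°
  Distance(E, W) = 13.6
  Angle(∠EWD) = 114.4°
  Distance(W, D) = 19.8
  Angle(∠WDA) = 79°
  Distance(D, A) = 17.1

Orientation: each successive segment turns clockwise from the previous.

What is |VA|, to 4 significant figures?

6.292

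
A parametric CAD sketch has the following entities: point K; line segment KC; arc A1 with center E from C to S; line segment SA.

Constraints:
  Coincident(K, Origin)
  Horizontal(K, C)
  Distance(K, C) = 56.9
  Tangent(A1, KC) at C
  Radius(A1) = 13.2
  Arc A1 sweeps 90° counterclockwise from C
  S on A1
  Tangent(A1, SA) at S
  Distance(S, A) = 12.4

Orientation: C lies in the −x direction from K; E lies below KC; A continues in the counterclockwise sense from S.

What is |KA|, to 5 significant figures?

74.628

K is at the origin; KC is horizontal with |KC| = 56.9 and C on the −x side, so C = (-56.900, 0.0000). Tangency of A1 to KC means the radius EC is perpendicular to KC, so E = C + (0, -13.2) = (-56.900, -13.200). On A1, C sits at bearing 90° from E; a 90° counterclockwise sweep puts S at bearing 180°, so S = E + 13.2·(cos 180°, sin 180°) = (-70.100, -13.200). Tangency of A1 to SA means the radius ES is perpendicular to SA, so SA runs along (−sin 180°, cos 180°); with |SA| = 12.4, A = (-70.100, -25.600). Then |KA| = |A − K| = 74.628.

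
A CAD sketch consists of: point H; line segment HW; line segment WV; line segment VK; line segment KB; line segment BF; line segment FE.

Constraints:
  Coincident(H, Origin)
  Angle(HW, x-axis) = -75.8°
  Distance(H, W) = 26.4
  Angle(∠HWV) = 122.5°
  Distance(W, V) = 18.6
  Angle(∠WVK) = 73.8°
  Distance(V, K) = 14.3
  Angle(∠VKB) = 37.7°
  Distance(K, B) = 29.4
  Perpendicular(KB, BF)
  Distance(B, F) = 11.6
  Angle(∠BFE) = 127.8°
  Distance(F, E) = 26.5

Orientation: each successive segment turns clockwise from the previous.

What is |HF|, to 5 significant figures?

49.410

∠VKB = 37.7° gives KB at -21.800° from the x-axis; with |KB| = 29.4, B = (13.760, -37.727). The perpendicularity gives BF at right angles to KB, so BF runs at -111.80°; with |BF| = 11.6, F = (9.4517, -48.497). Then |HF| = |F − H| = 49.410.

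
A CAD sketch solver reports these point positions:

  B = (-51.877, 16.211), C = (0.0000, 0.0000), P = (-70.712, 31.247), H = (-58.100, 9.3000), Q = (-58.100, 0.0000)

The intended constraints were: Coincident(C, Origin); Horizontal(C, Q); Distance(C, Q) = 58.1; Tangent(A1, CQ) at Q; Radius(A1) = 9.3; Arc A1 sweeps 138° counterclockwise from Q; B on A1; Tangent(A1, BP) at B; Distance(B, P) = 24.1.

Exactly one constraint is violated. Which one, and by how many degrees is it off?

Tangent(A1, BP) at B — off by 3.40°.

C = (0.00, 0.00) ✓; C.y = 0.00, Q.y = 0.00 ✓; |CQ| = 58.10 ✓; ∠(HQ, QC) = 90.00° ✓; |HQ| = 9.300 ✓; bearing(H→B) − bearing(H→Q) = 138.0° ✓; |HB| = 9.300 ✓; ∠(HB, BP) = 86.60° ✗; |BP| = 24.10 ✓.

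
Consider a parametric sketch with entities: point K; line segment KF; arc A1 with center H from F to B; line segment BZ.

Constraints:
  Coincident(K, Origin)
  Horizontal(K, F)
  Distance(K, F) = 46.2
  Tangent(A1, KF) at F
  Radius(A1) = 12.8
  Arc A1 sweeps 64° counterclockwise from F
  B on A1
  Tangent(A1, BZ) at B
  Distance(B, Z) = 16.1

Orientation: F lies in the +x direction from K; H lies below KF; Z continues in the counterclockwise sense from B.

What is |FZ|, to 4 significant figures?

28.53

K is at the origin; K and F share the same y with |KF| = 46.2 and F on the +x side, so F = (46.20, 0.000). A1 meets KF tangentially, so HF is at right angles to KF, so H = F + (0, -12.8) = (46.20, -12.80). On A1, F sits at bearing 90° from H; a 64° counterclockwise sweep puts B at bearing 154°, so B = H + 12.8·(cos 154°, sin 154°) = (34.70, -7.189). Since A1 is tangent to BZ there, HB ⟂ BZ, so BZ runs along (−sin 154°, cos 154°); with |BZ| = 16.1, Z = (27.64, -21.66). Then |FZ| = |Z − F| = 28.53.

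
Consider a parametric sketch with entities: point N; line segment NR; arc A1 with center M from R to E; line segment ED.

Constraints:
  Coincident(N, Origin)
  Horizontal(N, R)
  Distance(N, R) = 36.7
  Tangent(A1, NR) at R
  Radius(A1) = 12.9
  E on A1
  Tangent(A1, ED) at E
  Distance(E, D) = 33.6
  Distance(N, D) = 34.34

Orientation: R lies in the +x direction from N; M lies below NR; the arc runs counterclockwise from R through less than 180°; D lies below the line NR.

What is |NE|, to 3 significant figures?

26.6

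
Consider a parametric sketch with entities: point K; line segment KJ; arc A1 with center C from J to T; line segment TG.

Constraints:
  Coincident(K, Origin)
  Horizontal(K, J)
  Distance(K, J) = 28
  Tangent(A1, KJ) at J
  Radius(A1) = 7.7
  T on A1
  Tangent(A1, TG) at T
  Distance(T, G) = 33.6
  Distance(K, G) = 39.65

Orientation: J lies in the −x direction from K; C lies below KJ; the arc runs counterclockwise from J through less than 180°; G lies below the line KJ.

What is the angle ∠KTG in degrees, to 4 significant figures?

69.22°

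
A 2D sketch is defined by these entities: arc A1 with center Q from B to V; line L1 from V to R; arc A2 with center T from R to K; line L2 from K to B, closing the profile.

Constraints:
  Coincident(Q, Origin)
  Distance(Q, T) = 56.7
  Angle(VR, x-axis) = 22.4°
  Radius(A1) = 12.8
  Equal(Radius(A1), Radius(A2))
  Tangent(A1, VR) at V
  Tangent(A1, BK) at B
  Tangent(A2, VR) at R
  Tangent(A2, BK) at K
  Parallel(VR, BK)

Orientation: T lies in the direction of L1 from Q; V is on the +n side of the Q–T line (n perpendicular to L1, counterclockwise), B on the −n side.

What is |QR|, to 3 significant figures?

58.1

Tangency of A1 to both parallel lines with radius 12.8 puts V and B at Q ± 12.8·n: V = (-4.88, 11.8), B = (4.88, -11.8). Equal radii place R and K the same way about T: R = T + 12.8·n = (47.5, 33.4), K = T − 12.8·n = (57.3, 9.77). Then |QR| = |R − Q| = 58.1.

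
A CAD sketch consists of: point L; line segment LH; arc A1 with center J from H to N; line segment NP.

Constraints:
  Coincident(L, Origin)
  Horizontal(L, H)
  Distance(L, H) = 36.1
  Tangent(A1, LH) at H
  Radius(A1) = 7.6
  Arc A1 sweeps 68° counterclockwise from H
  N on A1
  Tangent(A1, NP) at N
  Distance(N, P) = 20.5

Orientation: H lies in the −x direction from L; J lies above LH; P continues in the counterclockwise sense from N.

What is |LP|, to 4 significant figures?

31.96

On A1, H sits at bearing -90° from J; a 68° counterclockwise sweep puts N at bearing -22°, so N = J + 7.6·(cos -22°, sin -22°) = (-29.05, 4.753). Since A1 is tangent to NP there, JN ⟂ NP, so NP runs along (−sin -22°, cos -22°); with |NP| = 20.5, P = (-21.37, 23.76). Then |LP| = |P − L| = 31.96.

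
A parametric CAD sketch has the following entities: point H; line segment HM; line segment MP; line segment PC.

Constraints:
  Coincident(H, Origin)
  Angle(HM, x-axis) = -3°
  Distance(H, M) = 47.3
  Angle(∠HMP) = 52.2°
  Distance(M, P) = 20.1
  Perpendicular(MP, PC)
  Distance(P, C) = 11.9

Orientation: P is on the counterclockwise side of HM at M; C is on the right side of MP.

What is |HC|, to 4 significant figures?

50.07

H is at the origin; HM runs at -3.0° with length 47.3, so M = 47.3·(cos -3.0°, sin -3.0°) = (47.24, -2.475). ∠HMP = 52.2°, so MP runs at -3.0° + (180° − 52.2°) = 124.8° from the x-axis; with |MP| = 20.1, P = M + 20.1·(cos 124.8°, sin 124.8°) = (35.76, 14.03). MP is perpendicular to PC; with |PC| = 11.9 on the right of MP, C = P + 11.9·(0.8211, 0.5707) = (45.54, 20.82). Then |HC| = |C − H| = 50.07.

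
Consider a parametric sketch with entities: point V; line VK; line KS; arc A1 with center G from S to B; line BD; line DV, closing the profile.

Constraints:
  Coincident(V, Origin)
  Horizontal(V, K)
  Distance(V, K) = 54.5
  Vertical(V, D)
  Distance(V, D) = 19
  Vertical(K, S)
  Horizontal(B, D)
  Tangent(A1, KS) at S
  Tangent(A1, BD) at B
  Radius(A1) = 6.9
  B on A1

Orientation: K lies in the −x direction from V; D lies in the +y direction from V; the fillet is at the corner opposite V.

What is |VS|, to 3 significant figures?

55.8

V is at the origin; V and K share the same y with |VK| = 54.5 and K on the −x side, so K = (-54.5, 0.00). VD is vertical with |VD| = 19.0 and D on the +y side, so D = (0.00, 19.0). The virtual corner opposite V is at (-54.5, 19.0). The tangent condition forces GS to be normal to KS and A1 meets BD tangentially, so GB is at right angles to BD, with radius 6.9, so the center G sits 6.9 in from both sides at G = (-47.6, 12.1). That places the tangent points at S = (-54.5, 12.1) on KS and B = (-47.6, 19.0) on BD. Then |VS| = |S − V| = 55.8.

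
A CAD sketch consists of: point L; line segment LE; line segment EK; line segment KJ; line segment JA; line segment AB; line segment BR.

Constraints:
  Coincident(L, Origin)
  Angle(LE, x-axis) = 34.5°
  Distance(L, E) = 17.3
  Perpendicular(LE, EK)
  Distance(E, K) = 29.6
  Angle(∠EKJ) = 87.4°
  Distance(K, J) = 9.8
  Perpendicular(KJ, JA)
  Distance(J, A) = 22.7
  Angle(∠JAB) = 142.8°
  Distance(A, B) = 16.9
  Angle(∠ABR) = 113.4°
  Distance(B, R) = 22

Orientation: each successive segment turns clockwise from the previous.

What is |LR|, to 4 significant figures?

40.46

∠JAB = 142.8° gives AB at 84.70° from the x-axis; with |AB| = 16.9, B = (12.27, 16.33). ∠ABR = 113.4° gives BR at 18.10° from the x-axis; with |BR| = 22.0, R = (33.18, 23.16). Then |LR| = |R − L| = 40.46.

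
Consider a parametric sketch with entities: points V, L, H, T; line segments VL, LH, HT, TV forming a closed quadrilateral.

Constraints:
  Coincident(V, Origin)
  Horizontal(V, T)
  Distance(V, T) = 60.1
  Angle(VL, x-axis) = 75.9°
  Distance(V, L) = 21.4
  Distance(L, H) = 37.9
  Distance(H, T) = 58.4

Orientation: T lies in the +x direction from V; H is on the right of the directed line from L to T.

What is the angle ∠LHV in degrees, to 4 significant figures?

15.42°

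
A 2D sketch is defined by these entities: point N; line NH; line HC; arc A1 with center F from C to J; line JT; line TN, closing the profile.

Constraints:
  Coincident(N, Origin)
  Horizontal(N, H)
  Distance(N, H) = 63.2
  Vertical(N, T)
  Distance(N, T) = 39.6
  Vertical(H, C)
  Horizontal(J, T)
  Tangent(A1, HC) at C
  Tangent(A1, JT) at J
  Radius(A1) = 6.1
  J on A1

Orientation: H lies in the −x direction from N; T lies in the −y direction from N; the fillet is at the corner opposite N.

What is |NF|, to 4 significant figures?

66.20

N is at the origin; NH is horizontal with |NH| = 63.2 and H on the −x side, so H = (-63.20, 0.000). N and T share the same x with |NT| = 39.6 and T on the −y side, so T = (0.000, -39.60). The virtual corner opposite N is at (-63.20, -39.60). Since A1 is tangent to HC there, FC ⟂ HC and A1 meets JT tangentially, so FJ is at right angles to JT, with radius 6.1, so the center F sits 6.1 in from both sides at F = (-57.10, -33.50). Then |NF| = |F − N| = 66.20.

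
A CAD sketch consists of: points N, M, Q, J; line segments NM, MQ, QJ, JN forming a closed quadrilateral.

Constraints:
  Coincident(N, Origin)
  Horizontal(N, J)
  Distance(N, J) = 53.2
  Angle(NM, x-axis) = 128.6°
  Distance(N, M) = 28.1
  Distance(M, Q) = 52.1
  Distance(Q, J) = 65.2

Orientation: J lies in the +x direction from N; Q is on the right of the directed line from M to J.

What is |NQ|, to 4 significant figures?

29.19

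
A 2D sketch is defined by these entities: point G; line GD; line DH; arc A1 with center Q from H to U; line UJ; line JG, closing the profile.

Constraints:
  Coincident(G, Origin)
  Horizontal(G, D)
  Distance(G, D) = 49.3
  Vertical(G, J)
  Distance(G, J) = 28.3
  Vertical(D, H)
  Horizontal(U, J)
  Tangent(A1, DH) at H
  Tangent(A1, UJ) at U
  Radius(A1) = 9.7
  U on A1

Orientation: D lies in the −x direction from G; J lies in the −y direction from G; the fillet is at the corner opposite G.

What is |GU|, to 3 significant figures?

48.7

G is at the origin; GD is horizontal with |GD| = 49.3 and D on the −x side, so D = (-49.3, 0.00). G and J share the same x with |GJ| = 28.3 and J on the −y side, so J = (0.00, -28.3). The virtual corner opposite G is at (-49.3, -28.3). Tangency of A1 to DH means the radius QH is perpendicular to DH and A1 meets UJ tangentially, so QU is at right angles to UJ, with radius 9.7, so the center Q sits 9.7 in from both sides at Q = (-39.6, -18.6). That places the tangent points at H = (-49.3, -18.6) on DH and U = (-39.6, -28.3) on UJ. Then |GU| = |U − G| = 48.7.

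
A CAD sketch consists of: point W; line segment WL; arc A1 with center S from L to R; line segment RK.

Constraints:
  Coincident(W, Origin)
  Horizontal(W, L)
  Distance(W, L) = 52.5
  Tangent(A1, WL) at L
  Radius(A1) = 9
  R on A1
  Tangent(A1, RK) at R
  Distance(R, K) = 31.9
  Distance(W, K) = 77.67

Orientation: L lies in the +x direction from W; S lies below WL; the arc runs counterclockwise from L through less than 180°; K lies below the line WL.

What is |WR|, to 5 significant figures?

48.274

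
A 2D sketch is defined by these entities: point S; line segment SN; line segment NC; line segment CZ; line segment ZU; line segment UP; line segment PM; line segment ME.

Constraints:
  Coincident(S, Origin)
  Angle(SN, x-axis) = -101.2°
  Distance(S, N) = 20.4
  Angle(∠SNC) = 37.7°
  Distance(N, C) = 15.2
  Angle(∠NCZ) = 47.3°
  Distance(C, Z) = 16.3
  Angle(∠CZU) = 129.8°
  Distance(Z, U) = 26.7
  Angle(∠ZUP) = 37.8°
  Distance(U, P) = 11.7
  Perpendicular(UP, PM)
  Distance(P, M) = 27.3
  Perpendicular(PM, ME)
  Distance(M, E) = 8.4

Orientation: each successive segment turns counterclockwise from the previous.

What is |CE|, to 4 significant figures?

36.68

S is at the origin; SN runs at -101.2° with length 20.4, so N = (-3.962, -20.01). ∠SNC = 37.7° gives NC at 41.10° from the x-axis; with |NC| = 15.2, C = (7.492, -10.02). ∠NCZ = 47.3° gives CZ at 173.8° from the x-axis; with |CZ| = 16.3, Z = (-8.713, -8.259). ∠CZU = 129.8° gives ZU at -136.0° from the x-axis; with |ZU| = 26.7, U = (-27.92, -26.81). ∠ZUP = 37.8° gives UP at 6.200° from the x-axis; with |UP| = 11.7, P = (-16.29, -25.54). UP is perpendicular to PM, so PM runs at 96.20°; with |PM| = 27.3, M = (-19.24, 1.598). PM is perpendicular to ME, so ME runs at -173.8°; with |ME| = 8.4, E = (-27.59, 0.6903). Then |CE| = |E − C| = 36.68.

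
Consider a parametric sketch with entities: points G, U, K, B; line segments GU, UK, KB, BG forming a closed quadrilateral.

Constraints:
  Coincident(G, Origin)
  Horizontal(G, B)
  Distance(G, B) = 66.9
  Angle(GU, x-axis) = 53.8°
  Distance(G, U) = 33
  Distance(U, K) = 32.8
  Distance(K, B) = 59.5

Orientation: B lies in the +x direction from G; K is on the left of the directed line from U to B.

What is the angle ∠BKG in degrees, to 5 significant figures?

64.313°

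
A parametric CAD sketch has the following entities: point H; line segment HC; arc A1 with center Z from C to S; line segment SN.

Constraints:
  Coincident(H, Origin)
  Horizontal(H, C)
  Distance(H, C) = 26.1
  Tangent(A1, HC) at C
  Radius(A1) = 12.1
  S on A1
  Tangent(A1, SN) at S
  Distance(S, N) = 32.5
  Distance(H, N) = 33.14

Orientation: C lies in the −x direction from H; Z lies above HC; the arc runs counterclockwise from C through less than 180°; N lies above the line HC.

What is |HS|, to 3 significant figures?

16.8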